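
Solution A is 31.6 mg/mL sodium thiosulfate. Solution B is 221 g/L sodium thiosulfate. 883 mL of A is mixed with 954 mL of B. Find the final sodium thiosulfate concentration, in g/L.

130 g/L

C_B = 221 g/L = 221 mg/mL.
C_mix = (C_A·V_A + C_B·V_B)/(V_A + V_B) = (31.6×883 + 221×954) / 1837 = 130 mg/mL = 130 g/L.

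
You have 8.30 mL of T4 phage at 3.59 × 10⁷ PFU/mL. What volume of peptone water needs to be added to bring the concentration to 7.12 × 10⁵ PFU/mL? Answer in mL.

410 mL

V₂ = C₁V₁/C₂ = 3.59 × 10⁷ × 8.30 / 7.12 × 10⁵ = 418 mL.
Diluent to add = V₂ − V₁ = 418 − 8.30 = 410 mL.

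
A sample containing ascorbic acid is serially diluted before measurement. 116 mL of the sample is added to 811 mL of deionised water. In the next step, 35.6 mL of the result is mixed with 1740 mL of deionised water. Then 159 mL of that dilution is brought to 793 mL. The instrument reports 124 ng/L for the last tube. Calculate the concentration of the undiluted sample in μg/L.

Overall dilution factor = 7.991 × 49.88 × 4.987 = 1988.
Original = 124 ng/L × 1988 = 2.46 × 10⁵ ng/L = 246 μg/L.

246 μg/L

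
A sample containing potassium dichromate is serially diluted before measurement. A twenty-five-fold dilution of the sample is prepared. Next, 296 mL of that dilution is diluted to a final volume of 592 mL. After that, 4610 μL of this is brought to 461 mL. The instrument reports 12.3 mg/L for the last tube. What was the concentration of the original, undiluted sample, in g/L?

61.5 g/L

Overall dilution factor = 25 × 2 × 100 = 5000.
Original = 12.3 mg/L × 5000 = 6.15 × 10⁴ mg/L = 61.5 g/L.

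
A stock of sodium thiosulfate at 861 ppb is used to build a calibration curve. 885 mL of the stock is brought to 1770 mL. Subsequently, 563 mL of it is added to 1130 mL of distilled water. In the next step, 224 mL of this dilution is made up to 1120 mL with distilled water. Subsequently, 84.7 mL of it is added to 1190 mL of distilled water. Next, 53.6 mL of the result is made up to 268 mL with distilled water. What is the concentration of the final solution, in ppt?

Overall dilution factor = 2 × 3.007 × 5 × 15.05 × 5 = 2263.
861 ppb / 2263 = 0.381 ppb = 381 ppt.

381 ppt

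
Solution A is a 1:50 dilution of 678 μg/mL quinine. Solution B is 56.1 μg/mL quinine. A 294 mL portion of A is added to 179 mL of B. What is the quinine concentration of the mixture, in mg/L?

C_A = 678 μg/mL / 50 = 13.6 μg/mL.
C_mix = (C_A·V_A + C_B·V_B)/(V_A + V_B) = (13.6×294 + 56.1×179) / 473.0 = 29.7 μg/mL = 29.7 mg/L.

29.7 mg/L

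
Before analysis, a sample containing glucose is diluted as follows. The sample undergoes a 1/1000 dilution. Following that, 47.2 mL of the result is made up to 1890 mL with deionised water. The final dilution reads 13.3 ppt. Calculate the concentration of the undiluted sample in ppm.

0.533 ppm

Overall dilution factor = 1000 × 40.04 = 4.00 × 10⁴.
Original = 13.3 ppt × 4.00 × 10⁴ = 5.33 × 10⁵ ppt = 0.533 ppm.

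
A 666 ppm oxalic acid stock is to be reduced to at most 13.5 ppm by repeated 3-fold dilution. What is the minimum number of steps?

Need 3ⁿ ≥ 49.3, so n ≥ log(49.3)/log(3) = 3.55.
Minimum whole steps: n = 4.

4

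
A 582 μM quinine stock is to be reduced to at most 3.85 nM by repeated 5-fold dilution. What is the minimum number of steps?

8

Need 5ⁿ ≥ 1.51 × 10⁵, so n ≥ log(1.51 × 10⁵)/log(5) = 7.41.
Minimum whole steps: n = 8.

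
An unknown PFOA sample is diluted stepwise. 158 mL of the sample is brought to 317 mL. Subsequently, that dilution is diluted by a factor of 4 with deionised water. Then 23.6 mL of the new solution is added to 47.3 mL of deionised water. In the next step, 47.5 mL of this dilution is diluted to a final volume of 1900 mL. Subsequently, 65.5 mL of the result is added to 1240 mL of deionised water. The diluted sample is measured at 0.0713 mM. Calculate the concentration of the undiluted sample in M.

1.37 M

Overall dilution factor = 2.006 × 4 × 3.004 × 40 × 19.93 = 1.92 × 10⁴.
Original = 0.0713 mM × 1.92 × 10⁴ = 1371 mM = 1.37 M.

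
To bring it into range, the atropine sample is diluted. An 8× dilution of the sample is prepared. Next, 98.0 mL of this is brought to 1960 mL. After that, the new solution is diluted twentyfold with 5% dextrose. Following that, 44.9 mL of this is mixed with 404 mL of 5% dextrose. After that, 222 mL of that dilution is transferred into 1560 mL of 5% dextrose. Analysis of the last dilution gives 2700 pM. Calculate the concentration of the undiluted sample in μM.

693 μM

Overall dilution factor = 8 × 20 × 20 × 9.998 × 8.027 = 2.57 × 10⁵.
Original = 2700 pM × 2.57 × 10⁵ = 6.93 × 10⁸ pM = 693 μM.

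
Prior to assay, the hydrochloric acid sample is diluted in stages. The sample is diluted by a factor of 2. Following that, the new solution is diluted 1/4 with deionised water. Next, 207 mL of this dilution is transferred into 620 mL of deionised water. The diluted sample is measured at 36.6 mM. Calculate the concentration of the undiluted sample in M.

1.17 M

Overall dilution factor = 2 × 4 × 3.995 = 32.0.
Original = 36.6 mM × 32.0 = 1170 mM = 1.17 M.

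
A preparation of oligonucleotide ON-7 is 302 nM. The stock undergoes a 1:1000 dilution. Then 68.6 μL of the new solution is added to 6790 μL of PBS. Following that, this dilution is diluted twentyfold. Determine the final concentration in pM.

0.151 pM

Overall dilution factor = 1000 × 99.98 × 20 = 2.00 × 10⁶.
302 nM / 2.00 × 10⁶ = 1.51 × 10⁻⁴ nM = 0.151 pM.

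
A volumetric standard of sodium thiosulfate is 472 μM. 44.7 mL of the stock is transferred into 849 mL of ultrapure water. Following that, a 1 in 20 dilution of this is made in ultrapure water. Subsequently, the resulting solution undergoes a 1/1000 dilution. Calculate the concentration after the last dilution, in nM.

1.18 nM

Overall dilution factor = 19.99 × 20 × 1000 = 4.00 × 10⁵.
472 μM / 4.00 × 10⁵ = 1.18 × 10⁻³ μM = 1.18 nM.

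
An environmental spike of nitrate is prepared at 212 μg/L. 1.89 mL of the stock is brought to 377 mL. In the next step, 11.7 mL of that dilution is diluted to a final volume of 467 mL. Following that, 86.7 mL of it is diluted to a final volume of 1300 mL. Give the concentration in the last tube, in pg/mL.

Overall dilution factor = 199.5 × 39.91 × 14.99 = 1.19 × 10⁵.
212 μg/L / 1.19 × 10⁵ = 1.78 × 10⁻³ μg/L = 1.78 pg/mL.

1.78 pg/mL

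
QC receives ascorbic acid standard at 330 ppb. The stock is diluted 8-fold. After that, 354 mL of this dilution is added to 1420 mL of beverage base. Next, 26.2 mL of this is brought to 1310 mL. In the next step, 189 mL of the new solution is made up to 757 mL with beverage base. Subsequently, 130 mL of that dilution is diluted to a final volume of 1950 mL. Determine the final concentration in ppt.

Overall dilution factor = 8 × 5.011 × 50 × 4.005 × 15 = 1.20 × 10⁵.
330 ppb / 1.20 × 10⁵ = 2.74 × 10⁻³ ppb = 2.74 ppt.

2.74 ppt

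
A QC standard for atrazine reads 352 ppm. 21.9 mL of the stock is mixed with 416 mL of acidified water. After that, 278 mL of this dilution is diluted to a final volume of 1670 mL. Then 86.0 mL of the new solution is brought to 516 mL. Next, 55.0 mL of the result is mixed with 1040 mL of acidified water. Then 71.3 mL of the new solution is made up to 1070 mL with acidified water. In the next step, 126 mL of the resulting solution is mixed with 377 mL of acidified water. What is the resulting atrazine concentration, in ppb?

0.409 ppb

Overall dilution factor = 20.00 × 6.007 × 6 × 19.91 × 15.01 × 3.992 = 8.60 × 10⁵.
352 ppm / 8.60 × 10⁵ = 4.09 × 10⁻⁴ ppm = 0.409 ppb.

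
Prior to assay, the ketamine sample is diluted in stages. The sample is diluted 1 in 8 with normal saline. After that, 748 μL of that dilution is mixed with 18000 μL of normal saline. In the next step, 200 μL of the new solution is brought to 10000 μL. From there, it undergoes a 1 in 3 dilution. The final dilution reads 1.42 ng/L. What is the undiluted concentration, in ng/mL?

Overall dilution factor = 8 × 25.06 × 50 × 3 = 3.01 × 10⁴.
Original = 1.42 ng/L × 3.01 × 10⁴ = 4.27 × 10⁴ ng/L = 42.7 ng/mL.

42.7 ng/mL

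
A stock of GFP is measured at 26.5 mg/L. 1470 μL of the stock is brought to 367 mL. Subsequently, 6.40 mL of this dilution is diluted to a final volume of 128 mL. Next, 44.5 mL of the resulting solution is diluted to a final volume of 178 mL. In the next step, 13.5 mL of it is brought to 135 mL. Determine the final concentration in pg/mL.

Overall dilution factor = 249.7 × 20 × 4 × 10 = 2.00 × 10⁵.
26.5 mg/L / 2.00 × 10⁵ = 1.33 × 10⁻⁴ mg/L = 133 pg/mL.

133 pg/mL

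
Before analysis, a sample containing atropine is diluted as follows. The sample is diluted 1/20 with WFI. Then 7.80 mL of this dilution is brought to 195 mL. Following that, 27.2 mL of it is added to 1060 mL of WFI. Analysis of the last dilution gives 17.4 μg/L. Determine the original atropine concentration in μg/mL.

348 μg/mL

Overall dilution factor = 20 × 25 × 39.97 = 2.00 × 10⁴.
Original = 17.4 μg/L × 2.00 × 10⁴ = 3.48 × 10⁵ μg/L = 348 μg/mL.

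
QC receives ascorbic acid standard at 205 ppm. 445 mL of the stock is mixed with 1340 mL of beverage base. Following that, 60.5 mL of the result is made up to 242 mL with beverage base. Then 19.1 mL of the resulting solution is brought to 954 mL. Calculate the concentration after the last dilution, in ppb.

Overall dilution factor = 4.011 × 4 × 49.95 = 801.
205 ppm / 801 = 0.256 ppm = 256 ppb.

256 ppb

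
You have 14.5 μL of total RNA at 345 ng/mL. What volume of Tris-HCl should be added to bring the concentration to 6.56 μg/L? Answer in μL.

748 μL

6.56 μg/L = 6.56 ng/mL.
V₂ = C₁V₁/C₂ = 345 × 14.5 / 6.56 = 763 μL.
Diluent to add = V₂ − V₁ = 763 − 14.5 = 748 μL.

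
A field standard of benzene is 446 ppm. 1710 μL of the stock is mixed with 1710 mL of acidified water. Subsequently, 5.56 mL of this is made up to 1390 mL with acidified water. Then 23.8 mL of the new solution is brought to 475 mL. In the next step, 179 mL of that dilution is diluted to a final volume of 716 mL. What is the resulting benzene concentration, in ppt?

22.3 ppt

Overall dilution factor = 1001 × 250 × 19.96 × 4 = 2.00 × 10⁷.
446 ppm / 2.00 × 10⁷ = 2.23 × 10⁻⁵ ppm = 22.3 ppt.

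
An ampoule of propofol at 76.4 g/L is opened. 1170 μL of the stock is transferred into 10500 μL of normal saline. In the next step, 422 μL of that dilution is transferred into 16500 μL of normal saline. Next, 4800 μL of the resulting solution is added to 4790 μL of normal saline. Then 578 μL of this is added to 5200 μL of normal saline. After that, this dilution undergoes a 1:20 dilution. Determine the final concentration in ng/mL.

478 ng/mL

Overall dilution factor = 9.974 × 40.10 × 1.998 × 9.997 × 20 = 1.60 × 10⁵.
76.4 g/L / 1.60 × 10⁵ = 4.78 × 10⁻⁴ g/L = 478 ng/mL.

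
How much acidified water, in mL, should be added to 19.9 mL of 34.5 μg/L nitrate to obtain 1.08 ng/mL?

616 mL

1.08 ng/mL = 1.08 μg/L.
V₂ = C₁V₁/C₂ = 34.5 × 19.9 / 1.08 = 636 mL.
Diluent to add = V₂ − V₁ = 636 − 19.9 = 616 mL.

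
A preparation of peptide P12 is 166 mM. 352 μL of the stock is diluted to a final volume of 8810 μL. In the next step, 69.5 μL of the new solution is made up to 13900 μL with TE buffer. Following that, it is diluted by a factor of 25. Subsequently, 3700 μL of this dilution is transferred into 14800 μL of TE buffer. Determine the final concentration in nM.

265 nM

Overall dilution factor = 25.03 × 200 × 25 × 5 = 6.26 × 10⁵.
166 mM / 6.26 × 10⁵ = 2.65 × 10⁻⁴ mM = 265 nM.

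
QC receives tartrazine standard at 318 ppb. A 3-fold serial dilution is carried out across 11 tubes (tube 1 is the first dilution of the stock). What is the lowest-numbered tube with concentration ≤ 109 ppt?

Tube n has concentration 318 ppb / 3ⁿ.
Need 3ⁿ ≥ 318 ppb / 109 ppt = 2917, so n ≥ 7.26.
First such tube: n = 8.

tube 8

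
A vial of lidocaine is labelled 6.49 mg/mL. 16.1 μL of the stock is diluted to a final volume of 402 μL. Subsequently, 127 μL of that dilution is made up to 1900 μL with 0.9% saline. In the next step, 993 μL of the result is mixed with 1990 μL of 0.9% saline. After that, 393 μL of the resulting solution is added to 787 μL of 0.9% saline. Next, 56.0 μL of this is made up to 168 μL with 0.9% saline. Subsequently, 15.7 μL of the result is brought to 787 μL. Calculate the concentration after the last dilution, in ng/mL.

Overall dilution factor = 24.97 × 14.96 × 3.004 × 3.003 × 3 × 50.13 = 5.07 × 10⁵.
6.49 mg/mL / 5.07 × 10⁵ = 1.28 × 10⁻⁵ mg/mL = 12.8 ng/mL.

12.8 ng/mL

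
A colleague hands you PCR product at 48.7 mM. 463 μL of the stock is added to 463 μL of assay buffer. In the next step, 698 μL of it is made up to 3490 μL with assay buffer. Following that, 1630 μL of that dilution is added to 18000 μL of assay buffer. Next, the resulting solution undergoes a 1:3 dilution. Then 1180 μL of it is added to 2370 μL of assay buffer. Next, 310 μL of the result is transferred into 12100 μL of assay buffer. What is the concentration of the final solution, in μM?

Overall dilution factor = 2 × 5 × 12.04 × 3 × 3.008 × 40.03 = 4.35 × 10⁴.
48.7 mM / 4.35 × 10⁴ = 1.12 × 10⁻³ mM = 1.12 μM.

1.12 μM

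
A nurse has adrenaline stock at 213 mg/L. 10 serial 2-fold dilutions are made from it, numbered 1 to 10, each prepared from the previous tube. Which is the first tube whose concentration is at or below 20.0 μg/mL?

tube 4

Tube n has concentration 213 mg/L / 2ⁿ.
Need 2ⁿ ≥ 213 mg/L / 20.0 μg/mL = 10.7, so n ≥ 3.41.
First such tube: n = 4.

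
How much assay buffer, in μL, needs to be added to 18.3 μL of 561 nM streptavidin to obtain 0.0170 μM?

586 μL

0.0170 μM = 17.0 nM.
V₂ = C₁V₁/C₂ = 561 × 18.3 / 17.0 = 604 μL.
Diluent to add = V₂ − V₁ = 604 − 18.3 = 586 μL.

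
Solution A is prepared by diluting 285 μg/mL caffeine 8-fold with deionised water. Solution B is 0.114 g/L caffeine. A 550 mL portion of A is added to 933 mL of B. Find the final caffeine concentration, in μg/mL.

84.9 μg/mL

C_A = 285 μg/mL / 8 = 35.6 μg/mL.
C_B = 0.114 g/L = 114 μg/mL.
C_mix = (C_A·V_A + C_B·V_B)/(V_A + V_B) = (35.6×550 + 114×933) / 1483 = 84.9 μg/mL.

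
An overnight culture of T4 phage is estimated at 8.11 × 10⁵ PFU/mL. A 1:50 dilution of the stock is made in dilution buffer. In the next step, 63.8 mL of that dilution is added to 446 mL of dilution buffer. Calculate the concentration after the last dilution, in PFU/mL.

Overall dilution factor = 50 × 7.991 = 400.
8.11 × 10⁵ PFU/mL / 400 = 2030 PFU/mL.

2030 PFU/mL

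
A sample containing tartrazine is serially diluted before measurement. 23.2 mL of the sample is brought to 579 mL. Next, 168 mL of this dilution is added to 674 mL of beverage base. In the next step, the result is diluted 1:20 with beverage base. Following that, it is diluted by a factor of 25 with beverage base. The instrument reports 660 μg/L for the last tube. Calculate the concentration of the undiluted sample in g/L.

41.3 g/L

Overall dilution factor = 24.96 × 5.012 × 20 × 25 = 6.25 × 10⁴.
Original = 660 μg/L × 6.25 × 10⁴ = 4.13 × 10⁷ μg/L = 41.3 g/L.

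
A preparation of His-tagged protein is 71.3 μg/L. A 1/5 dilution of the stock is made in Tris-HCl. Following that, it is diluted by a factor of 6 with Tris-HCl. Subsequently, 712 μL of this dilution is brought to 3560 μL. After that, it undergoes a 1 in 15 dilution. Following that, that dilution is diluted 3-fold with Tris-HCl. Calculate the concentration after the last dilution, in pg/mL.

10.6 pg/mL

Overall dilution factor = 5 × 6 × 5 × 15 × 3 = 6750.
71.3 μg/L / 6750 = 0.0106 μg/L = 10.6 pg/mL.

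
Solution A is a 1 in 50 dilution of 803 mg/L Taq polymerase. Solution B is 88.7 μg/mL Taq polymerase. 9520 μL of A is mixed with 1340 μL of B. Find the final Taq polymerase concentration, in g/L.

0.0250 g/L

C_A = 803 mg/L / 50 = 16.1 mg/L.
C_B = 88.7 μg/mL = 88.7 mg/L.
C_mix = (C_A·V_A + C_B·V_B)/(V_A + V_B) = (16.1×9520 + 88.7×1340) / 10860 = 25.0 mg/L = 0.0250 g/L.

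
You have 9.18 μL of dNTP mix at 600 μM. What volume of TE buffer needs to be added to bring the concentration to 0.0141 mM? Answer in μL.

0.0141 mM = 14.1 μM.
V₂ = C₁V₁/C₂ = 600 × 9.18 / 14.1 = 391 μL.
Diluent to add = V₂ − V₁ = 391 − 9.18 = 381 μL.

381 μL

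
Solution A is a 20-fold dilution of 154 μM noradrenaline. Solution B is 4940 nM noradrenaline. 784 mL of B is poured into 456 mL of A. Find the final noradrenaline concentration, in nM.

C_A = 154 μM / 20 = 7.70 μM.
C_B = 4940 nM = 4.94 μM.
C_mix = (C_A·V_A + C_B·V_B)/(V_A + V_B) = (7.70×456 + 4.94×784) / 1240 = 5.95 μM = 5950 nM.

5950 nM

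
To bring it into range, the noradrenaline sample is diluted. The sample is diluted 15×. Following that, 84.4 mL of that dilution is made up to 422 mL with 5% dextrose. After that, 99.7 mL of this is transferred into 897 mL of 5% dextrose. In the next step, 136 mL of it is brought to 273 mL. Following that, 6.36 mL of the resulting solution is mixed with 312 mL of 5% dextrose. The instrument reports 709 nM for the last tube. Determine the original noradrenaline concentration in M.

Overall dilution factor = 15 × 5 × 9.997 × 2.007 × 50.06 = 7.53 × 10⁴.
Original = 709 nM × 7.53 × 10⁴ = 5.34 × 10⁷ nM = 0.0534 M.

0.0534 M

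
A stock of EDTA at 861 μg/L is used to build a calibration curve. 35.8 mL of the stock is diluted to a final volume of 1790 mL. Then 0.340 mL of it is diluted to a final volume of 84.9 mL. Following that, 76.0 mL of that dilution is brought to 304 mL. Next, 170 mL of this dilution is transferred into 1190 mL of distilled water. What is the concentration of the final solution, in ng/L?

2.16 ng/L

Overall dilution factor = 50 × 249.7 × 4 × 8 = 4.00 × 10⁵.
861 μg/L / 4.00 × 10⁵ = 2.16 × 10⁻³ μg/L = 2.16 ng/L.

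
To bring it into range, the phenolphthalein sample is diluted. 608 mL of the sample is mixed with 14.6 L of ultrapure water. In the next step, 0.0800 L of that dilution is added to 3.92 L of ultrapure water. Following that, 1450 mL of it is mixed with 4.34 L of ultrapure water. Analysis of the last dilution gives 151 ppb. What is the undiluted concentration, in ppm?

754 ppm

Overall dilution factor = 25.01 × 50 × 3.993 = 4994.
Original = 151 ppb × 4994 = 7.54 × 10⁵ ppb = 754 ppm.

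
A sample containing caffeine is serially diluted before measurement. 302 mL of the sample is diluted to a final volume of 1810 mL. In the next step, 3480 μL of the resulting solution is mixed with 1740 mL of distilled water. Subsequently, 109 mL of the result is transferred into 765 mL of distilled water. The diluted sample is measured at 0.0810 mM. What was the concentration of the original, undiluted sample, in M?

1.95 M

Overall dilution factor = 5.993 × 501 × 8.018 = 2.41 × 10⁴.
Original = 0.0810 mM × 2.41 × 10⁴ = 1950 mM = 1.95 M.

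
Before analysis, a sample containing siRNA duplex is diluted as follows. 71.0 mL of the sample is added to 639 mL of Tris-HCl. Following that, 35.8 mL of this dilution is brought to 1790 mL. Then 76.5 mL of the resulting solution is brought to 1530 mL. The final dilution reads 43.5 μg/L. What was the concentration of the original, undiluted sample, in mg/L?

435 mg/L

Overall dilution factor = 10 × 50 × 20 = 1.00 × 10⁴.
Original = 43.5 μg/L × 1.00 × 10⁴ = 4.35 × 10⁵ μg/L = 435 mg/L.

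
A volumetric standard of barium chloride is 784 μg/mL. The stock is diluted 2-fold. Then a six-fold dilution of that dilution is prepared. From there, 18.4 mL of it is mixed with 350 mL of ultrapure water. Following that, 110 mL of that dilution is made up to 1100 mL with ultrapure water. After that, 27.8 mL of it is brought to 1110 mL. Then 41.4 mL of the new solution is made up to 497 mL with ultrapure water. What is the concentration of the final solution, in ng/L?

Overall dilution factor = 2 × 6 × 20.02 × 10 × 39.93 × 12.00 = 1.15 × 10⁶.
784 μg/mL / 1.15 × 10⁶ = 6.81 × 10⁻⁴ μg/mL = 681 ng/L.

681 ng/L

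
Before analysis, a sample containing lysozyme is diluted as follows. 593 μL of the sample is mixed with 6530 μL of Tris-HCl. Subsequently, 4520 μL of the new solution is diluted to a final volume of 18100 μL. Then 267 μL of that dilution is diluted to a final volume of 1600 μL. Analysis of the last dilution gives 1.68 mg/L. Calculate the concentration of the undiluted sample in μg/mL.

484 μg/mL

Overall dilution factor = 12.01 × 4.004 × 5.993 = 288.
Original = 1.68 mg/L × 288 = 484 mg/L = 484 μg/mL.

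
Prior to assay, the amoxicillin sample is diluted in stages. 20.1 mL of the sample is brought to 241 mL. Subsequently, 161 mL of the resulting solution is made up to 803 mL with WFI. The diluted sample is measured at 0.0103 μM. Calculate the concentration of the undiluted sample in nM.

616 nM

Overall dilution factor = 11.99 × 4.988 = 59.8.
Original = 0.0103 μM × 59.8 = 0.616 μM = 616 nM.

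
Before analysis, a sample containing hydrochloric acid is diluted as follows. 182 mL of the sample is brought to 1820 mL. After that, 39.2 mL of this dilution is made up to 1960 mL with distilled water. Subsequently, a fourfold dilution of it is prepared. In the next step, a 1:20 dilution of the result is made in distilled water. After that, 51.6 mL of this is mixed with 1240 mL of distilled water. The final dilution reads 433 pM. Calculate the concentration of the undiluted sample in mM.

0.434 mM

Overall dilution factor = 10 × 50 × 4 × 20 × 25.03 = 1.00 × 10⁶.
Original = 433 pM × 1.00 × 10⁶ = 4.34 × 10⁸ pM = 0.434 mM.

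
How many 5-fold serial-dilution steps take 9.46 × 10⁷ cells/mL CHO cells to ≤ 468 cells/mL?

Need 5ⁿ ≥ 2.02 × 10⁵, so n ≥ log(2.02 × 10⁵)/log(5) = 7.59.
Minimum whole steps: n = 8.

8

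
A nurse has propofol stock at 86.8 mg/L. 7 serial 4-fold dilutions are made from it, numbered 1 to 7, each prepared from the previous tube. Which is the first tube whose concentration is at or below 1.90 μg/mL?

tube 3

Tube n has concentration 86.8 mg/L / 4ⁿ.
Need 4ⁿ ≥ 86.8 mg/L / 1.90 μg/mL = 45.7, so n ≥ 2.76.
First such tube: n = 3.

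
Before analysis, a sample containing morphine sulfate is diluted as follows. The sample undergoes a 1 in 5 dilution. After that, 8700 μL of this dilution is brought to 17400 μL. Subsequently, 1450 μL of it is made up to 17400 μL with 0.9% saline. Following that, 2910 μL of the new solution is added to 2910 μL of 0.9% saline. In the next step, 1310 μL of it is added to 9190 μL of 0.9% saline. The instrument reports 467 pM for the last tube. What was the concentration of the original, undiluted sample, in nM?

Overall dilution factor = 5 × 2 × 12 × 2 × 8.015 = 1924.
Original = 467 pM × 1924 = 8.98 × 10⁵ pM = 898 nM.

898 nM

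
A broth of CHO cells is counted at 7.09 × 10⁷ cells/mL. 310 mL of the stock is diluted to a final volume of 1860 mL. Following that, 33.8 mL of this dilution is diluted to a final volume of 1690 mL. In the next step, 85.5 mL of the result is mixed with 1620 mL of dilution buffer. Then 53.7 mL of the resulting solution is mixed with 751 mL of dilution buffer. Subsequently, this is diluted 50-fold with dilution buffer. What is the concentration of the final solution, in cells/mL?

Overall dilution factor = 6 × 50 × 19.95 × 14.99 × 50 = 4.48 × 10⁶.
7.09 × 10⁷ cells/mL / 4.48 × 10⁶ = 15.8 cells/mL.

15.8 cells/mL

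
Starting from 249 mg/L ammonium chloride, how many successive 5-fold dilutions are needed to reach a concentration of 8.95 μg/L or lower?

7

Need 5ⁿ ≥ 2.78 × 10⁴, so n ≥ log(2.78 × 10⁴)/log(5) = 6.36.
Minimum whole steps: n = 7.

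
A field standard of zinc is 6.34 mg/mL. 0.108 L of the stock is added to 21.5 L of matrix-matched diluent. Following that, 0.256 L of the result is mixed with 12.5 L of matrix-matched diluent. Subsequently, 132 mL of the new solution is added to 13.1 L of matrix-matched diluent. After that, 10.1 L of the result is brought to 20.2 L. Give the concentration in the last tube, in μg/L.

3.17 μg/L

Overall dilution factor = 200.1 × 49.83 × 100.2 × 2 = 2.00 × 10⁶.
6.34 mg/mL / 2.00 × 10⁶ = 3.17 × 10⁻⁶ mg/mL = 3.17 μg/L.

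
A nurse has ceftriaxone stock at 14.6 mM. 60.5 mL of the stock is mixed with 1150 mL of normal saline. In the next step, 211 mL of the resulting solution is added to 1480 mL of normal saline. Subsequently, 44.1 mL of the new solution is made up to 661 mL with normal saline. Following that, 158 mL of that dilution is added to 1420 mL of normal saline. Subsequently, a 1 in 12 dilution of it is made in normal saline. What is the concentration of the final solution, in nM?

Overall dilution factor = 20.01 × 8.014 × 14.99 × 9.987 × 12 = 2.88 × 10⁵.
14.6 mM / 2.88 × 10⁵ = 5.07 × 10⁻⁵ mM = 50.7 nM.

50.7 nM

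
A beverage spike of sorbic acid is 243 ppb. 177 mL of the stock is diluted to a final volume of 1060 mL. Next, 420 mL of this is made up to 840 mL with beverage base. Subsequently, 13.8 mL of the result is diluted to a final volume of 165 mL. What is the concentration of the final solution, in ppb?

1.70 ppb

Overall dilution factor = 5.989 × 2 × 11.96 = 143.
243 ppb / 143 = 1.70 ppb.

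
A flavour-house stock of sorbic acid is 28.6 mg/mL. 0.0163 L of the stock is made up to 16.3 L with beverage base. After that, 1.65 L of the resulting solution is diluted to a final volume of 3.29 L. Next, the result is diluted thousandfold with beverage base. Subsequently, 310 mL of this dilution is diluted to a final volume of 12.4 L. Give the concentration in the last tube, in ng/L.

359 ng/L

Overall dilution factor = 1000 × 1.994 × 1000 × 40 = 7.98 × 10⁷.
28.6 mg/mL / 7.98 × 10⁷ = 3.59 × 10⁻⁷ mg/mL = 359 ng/L.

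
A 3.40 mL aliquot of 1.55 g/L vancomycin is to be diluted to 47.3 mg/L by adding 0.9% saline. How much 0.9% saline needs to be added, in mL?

47.3 mg/L = 0.0473 g/L.
V₂ = C₁V₁/C₂ = 1.55 × 3.40 / 0.0473 = 111 mL.
Diluent to add = V₂ − V₁ = 111 − 3.40 = 108 mL.

108 mL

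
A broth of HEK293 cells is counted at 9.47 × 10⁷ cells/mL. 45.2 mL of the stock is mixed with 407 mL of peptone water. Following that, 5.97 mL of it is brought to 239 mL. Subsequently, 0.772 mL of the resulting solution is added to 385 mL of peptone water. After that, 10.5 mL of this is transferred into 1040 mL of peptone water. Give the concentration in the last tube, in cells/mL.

4.73 cells/mL

Overall dilution factor = 10.00 × 40.03 × 499.7 × 100.0 = 2.00 × 10⁷.
9.47 × 10⁷ cells/mL / 2.00 × 10⁷ = 4.73 cells/mL.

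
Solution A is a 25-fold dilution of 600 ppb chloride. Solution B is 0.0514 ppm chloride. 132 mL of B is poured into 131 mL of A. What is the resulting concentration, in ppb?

37.8 ppb

C_A = 600 ppb / 25 = 24.0 ppb.
C_B = 0.0514 ppm = 51.4 ppb.
C_mix = (C_A·V_A + C_B·V_B)/(V_A + V_B) = (24.0×131 + 51.4×132) / 263.0 = 37.8 ppb.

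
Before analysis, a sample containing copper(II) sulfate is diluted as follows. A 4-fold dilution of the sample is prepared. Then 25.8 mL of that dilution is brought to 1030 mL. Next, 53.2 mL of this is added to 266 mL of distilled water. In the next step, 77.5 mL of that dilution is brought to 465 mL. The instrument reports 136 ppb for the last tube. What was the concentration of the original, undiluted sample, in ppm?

782 ppm

Overall dilution factor = 4 × 39.92 × 6 × 6 = 5749.
Original = 136 ppb × 5749 = 7.82 × 10⁵ ppb = 782 ppm.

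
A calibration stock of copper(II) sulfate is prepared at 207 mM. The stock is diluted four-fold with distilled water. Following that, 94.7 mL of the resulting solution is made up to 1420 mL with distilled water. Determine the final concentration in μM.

Overall dilution factor = 4 × 14.99 = 60.0.
207 mM / 60.0 = 3.45 mM = 3450 μM.

3450 μM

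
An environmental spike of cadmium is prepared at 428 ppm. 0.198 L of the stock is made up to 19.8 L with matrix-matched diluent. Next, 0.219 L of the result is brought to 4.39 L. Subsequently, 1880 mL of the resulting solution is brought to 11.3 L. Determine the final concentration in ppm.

Overall dilution factor = 100 × 20.05 × 6.011 = 1.20 × 10⁴.
428 ppm / 1.20 × 10⁴ = 0.0355 ppm.

0.0355 ppm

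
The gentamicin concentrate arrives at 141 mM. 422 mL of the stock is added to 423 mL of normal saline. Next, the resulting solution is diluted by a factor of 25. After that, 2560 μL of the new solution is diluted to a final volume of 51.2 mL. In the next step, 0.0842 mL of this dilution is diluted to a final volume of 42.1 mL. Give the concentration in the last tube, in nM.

282 nM

Overall dilution factor = 2.002 × 25 × 20 × 500 = 5.01 × 10⁵.
141 mM / 5.01 × 10⁵ = 2.82 × 10⁻⁴ mM = 282 nM.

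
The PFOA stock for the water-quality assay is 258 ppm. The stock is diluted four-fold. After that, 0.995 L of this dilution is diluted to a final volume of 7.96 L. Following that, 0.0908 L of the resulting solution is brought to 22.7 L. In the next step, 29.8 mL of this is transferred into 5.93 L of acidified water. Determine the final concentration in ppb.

0.161 ppb

Overall dilution factor = 4 × 8 × 250 × 200.0 = 1.60 × 10⁶.
258 ppm / 1.60 × 10⁶ = 1.61 × 10⁻⁴ ppm = 0.161 ppb.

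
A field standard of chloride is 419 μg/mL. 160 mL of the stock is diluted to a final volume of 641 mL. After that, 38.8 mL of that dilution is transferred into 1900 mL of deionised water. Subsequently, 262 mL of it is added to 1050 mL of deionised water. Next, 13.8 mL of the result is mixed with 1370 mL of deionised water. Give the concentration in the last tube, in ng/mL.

4.17 ng/mL

Overall dilution factor = 4.006 × 49.97 × 5.008 × 100.3 = 1.01 × 10⁵.
419 μg/mL / 1.01 × 10⁵ = 4.17 × 10⁻³ μg/mL = 4.17 ng/mL.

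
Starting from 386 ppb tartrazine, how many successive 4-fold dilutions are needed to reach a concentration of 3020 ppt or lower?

Need 4ⁿ ≥ 128, so n ≥ log(128)/log(4) = 3.50.
Minimum whole steps: n = 4.

4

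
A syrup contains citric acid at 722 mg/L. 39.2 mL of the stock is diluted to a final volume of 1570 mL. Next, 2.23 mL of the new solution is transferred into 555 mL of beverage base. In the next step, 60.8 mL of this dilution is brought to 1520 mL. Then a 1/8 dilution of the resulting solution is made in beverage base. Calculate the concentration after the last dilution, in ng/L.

Overall dilution factor = 40.05 × 249.9 × 25 × 8 = 2.00 × 10⁶.
722 mg/L / 2.00 × 10⁶ = 3.61 × 10⁻⁴ mg/L = 361 ng/L.

361 ng/L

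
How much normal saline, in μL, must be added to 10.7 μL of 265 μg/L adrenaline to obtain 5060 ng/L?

550 μL

5060 ng/L = 5.06 μg/L.
V₂ = C₁V₁/C₂ = 265 × 10.7 / 5.06 = 560 μL.
Diluent to add = V₂ − V₁ = 560 − 10.7 = 550 μL.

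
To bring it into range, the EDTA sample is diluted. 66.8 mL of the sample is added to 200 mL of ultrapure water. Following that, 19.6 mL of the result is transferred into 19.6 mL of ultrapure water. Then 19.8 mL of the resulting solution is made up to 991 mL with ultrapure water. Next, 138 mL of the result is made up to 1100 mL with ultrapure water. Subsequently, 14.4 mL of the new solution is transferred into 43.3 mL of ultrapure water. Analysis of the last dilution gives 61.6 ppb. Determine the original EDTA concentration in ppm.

Overall dilution factor = 3.994 × 2 × 50.05 × 7.971 × 4.007 = 1.28 × 10⁴.
Original = 61.6 ppb × 1.28 × 10⁴ = 7.87 × 10⁵ ppb = 787 ppm.

787 ppm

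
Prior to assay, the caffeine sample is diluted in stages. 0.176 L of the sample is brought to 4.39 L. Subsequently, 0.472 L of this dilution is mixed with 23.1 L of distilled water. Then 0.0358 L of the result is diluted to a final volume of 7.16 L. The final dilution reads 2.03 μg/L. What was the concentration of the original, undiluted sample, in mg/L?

Overall dilution factor = 24.94 × 49.94 × 200 = 2.49 × 10⁵.
Original = 2.03 μg/L × 2.49 × 10⁵ = 5.06 × 10⁵ μg/L = 506 mg/L.

506 mg/L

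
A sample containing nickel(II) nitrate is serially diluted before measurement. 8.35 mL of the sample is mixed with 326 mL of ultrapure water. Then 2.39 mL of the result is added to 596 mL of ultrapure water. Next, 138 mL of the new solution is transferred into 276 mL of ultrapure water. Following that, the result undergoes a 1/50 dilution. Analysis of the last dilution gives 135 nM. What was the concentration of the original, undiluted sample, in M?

0.203 M

Overall dilution factor = 40.04 × 250.4 × 3 × 50 = 1.50 × 10⁶.
Original = 135 nM × 1.50 × 10⁶ = 2.03 × 10⁸ nM = 0.203 M.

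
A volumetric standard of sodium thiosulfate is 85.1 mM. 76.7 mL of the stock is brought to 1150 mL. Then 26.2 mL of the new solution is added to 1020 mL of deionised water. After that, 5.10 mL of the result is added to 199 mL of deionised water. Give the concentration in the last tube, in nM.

Overall dilution factor = 14.99 × 39.93 × 40.02 = 2.40 × 10⁴.
85.1 mM / 2.40 × 10⁴ = 3.55 × 10⁻³ mM = 3550 nM.

3550 nM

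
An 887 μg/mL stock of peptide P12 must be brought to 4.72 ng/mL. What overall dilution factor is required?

Factor = C₀/C_target = 887 μg/mL / 4.72 ng/mL = 1.88 × 10⁵.

1.88 × 10⁵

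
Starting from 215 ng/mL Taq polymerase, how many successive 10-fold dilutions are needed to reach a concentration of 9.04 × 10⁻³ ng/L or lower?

8

Need 10ⁿ ≥ 2.38 × 10⁷, so n ≥ log(2.38 × 10⁷)/log(10) = 7.38.
Minimum whole steps: n = 8.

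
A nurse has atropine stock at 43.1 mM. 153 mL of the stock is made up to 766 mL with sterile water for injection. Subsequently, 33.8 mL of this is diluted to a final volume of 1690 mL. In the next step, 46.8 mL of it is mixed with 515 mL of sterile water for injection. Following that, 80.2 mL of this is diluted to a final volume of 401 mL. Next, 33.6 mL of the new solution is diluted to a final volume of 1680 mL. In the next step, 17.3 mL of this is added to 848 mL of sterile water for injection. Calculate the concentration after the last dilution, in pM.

1150 pM

Overall dilution factor = 5.007 × 50 × 12.00 × 5 × 50 × 50.02 = 3.76 × 10⁷.
43.1 mM / 3.76 × 10⁷ = 1.15 × 10⁻⁶ mM = 1150 pM.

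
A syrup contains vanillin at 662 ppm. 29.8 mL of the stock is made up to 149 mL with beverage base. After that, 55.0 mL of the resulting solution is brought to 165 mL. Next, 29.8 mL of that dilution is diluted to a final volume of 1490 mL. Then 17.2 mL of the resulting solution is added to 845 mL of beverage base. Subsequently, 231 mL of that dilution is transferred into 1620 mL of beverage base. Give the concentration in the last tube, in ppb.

2.20 ppb

Overall dilution factor = 5 × 3 × 50 × 50.13 × 8.013 = 3.01 × 10⁵.
662 ppm / 3.01 × 10⁵ = 2.20 × 10⁻³ ppm = 2.20 ppb.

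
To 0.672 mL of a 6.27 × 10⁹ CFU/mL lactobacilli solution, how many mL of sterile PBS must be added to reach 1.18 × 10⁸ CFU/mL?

35.0 mL

V₂ = C₁V₁/C₂ = 6.27 × 10⁹ × 0.672 / 1.18 × 10⁸ = 35.7 mL.
Diluent to add = V₂ − V₁ = 35.7 − 0.672 = 35.0 mL.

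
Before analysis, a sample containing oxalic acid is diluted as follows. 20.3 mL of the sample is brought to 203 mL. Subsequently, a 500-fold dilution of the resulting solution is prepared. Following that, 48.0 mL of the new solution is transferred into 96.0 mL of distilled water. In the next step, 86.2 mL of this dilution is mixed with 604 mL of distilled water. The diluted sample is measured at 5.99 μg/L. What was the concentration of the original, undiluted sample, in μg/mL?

Overall dilution factor = 10 × 500 × 3 × 8.007 = 1.20 × 10⁵.
Original = 5.99 μg/L × 1.20 × 10⁵ = 7.19 × 10⁵ μg/L = 719 μg/mL.

719 μg/mL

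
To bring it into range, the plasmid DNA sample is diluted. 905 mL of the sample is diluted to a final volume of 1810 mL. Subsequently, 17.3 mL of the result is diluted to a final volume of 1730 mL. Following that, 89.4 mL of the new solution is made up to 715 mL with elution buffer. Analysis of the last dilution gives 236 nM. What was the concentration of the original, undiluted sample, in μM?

Overall dilution factor = 2 × 100 × 7.998 = 1600.
Original = 236 nM × 1600 = 3.77 × 10⁵ nM = 377 μM.

377 μM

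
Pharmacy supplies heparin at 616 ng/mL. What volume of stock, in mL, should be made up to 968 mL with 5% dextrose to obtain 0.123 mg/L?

0.123 mg/L = 123 ng/mL.
V₁ = C₂V₂/C₁ = 123 × 968 / 616 = 193 mL.

193 mL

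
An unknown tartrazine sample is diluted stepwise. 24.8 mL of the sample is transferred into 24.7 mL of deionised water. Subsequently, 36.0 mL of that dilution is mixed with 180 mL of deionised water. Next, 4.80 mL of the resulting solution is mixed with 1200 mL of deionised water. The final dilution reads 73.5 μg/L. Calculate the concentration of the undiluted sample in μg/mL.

221 μg/mL

Overall dilution factor = 1.996 × 6 × 251 = 3006.
Original = 73.5 μg/L × 3006 = 2.21 × 10⁵ μg/L = 221 μg/mL.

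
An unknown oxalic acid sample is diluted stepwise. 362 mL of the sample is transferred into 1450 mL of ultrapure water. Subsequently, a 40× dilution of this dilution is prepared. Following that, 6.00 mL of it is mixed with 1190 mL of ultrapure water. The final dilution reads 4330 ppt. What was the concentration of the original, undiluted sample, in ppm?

173 ppm

Overall dilution factor = 5.006 × 40 × 199.3 = 3.99 × 10⁴.
Original = 4330 ppt × 3.99 × 10⁴ = 1.73 × 10⁸ ppt = 173 ppm.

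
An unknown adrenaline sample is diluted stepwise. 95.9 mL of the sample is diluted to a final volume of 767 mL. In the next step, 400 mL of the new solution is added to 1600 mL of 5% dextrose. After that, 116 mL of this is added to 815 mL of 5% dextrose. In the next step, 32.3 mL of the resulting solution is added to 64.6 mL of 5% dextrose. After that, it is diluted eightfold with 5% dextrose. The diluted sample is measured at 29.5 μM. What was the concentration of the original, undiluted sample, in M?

Overall dilution factor = 7.998 × 5 × 8.026 × 3 × 8 = 7703.
Original = 29.5 μM × 7703 = 2.27 × 10⁵ μM = 0.227 M.

0.227 M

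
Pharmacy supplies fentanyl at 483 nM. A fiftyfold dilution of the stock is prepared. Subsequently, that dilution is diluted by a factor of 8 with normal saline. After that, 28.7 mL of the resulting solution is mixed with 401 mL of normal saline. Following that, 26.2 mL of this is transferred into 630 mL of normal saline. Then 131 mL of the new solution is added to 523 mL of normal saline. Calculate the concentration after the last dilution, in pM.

Overall dilution factor = 50 × 8 × 14.97 × 25.05 × 4.992 = 7.49 × 10⁵.
483 nM / 7.49 × 10⁵ = 6.45 × 10⁻⁴ nM = 0.645 pM.

0.645 pM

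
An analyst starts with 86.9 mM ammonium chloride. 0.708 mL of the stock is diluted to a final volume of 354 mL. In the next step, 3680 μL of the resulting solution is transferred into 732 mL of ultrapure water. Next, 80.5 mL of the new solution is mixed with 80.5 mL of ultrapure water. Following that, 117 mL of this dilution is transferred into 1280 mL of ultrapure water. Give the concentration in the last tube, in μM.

Overall dilution factor = 500 × 199.9 × 2 × 11.94 = 2.39 × 10⁶.
86.9 mM / 2.39 × 10⁶ = 3.64 × 10⁻⁵ mM = 0.0364 μM.

0.0364 μM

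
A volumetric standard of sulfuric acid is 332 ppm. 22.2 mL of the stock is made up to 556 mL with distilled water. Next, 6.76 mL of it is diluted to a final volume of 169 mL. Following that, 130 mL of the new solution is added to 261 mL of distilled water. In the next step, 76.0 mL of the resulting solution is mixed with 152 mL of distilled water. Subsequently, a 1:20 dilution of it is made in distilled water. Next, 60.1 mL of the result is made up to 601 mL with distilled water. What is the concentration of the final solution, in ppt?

294 ppt

Overall dilution factor = 25.05 × 25 × 3.008 × 3 × 20 × 10 = 1.13 × 10⁶.
332 ppm / 1.13 × 10⁶ = 2.94 × 10⁻⁴ ppm = 294 ppt.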